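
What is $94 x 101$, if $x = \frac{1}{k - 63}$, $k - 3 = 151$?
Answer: $\frac{9494}{91} \approx 104.33$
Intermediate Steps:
$k = 154$ ($k = 3 + 151 = 154$)
$x = \frac{1}{91}$ ($x = \frac{1}{154 - 63} = \frac{1}{91} \approx 0.010989$)
$94 x 101 = 94 \cdot \frac{1}{91} \cdot 101 = \frac{94}{91} \cdot 101 = \frac{9494}{91}$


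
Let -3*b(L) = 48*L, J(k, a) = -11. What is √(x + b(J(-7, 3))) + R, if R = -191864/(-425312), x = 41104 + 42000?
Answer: 23983/53164 + 4*√5205 ≈ 289.03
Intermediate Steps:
x = 83104
b(L) = -16*L
R = 23983/53164 (R = -191864*(-1/425312) = 23983/53164 ≈ 0.45111)
√(x + b(J(-7, 3))) + R = √(83104 - 16*(-11)) + 23983/53164 = √(83104 + 176) + 23983/53164 = √83280 + 23983/53164 = 4*√5205 + 23983/53164 = 23983/53164 + 4*√5205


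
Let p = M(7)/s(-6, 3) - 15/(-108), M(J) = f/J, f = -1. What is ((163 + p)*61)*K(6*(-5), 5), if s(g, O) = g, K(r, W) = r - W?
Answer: -12540685/36 ≈ -3.4835e+5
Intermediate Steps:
M(J) = -1/J
p = 41/252 (p = -1/7/(-6) - 15/(-108) = -1*⅐*(-⅙) - 15*(-1/108) = -⅐*(-⅙) + 5/36 = 1/42 + 5/36 = 41/252 ≈ 0.16270)
((163 + p)*61)*K(6*(-5), 5) = ((163 + 41/252)*61)*(6*(-5) - 1*5) = ((41117/252)*61)*(-30 - 5) = (2508137/252)*(-35) = -12540685/36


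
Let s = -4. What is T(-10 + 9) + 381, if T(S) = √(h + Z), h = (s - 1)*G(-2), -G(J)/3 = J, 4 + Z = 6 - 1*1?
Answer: 381 + I*√29 ≈ 381.0 + 5.3852*I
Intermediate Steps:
Z = 1 (Z = -4 + (6 - 1*1) = -4 + (6 - 1) = -4 + 5 = 1)
G(J) = -3*J
h = -30 (h = (-4 - 1)*(-3*(-2)) = -5*6 = -30)
T(S) = I*√29 (T(S) = √(-30 + 1) = √(-29) = I*√29)
T(-10 + 9) + 381 = I*√29 + 381 = 381 + I*√29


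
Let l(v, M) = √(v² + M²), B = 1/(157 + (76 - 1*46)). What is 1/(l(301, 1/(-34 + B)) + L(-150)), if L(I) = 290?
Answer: -5859660105/131357432459 + 6357*√3661317725818/262714864918 ≈ 0.0016920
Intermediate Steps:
B = 1/187 (B = 1/(157 + (76 - 46)) = 1/(157 + 30) = 1/187 ≈ 0.0053476)
l(v, M) = √(M² + v²)
1/(l(301, 1/(-34 + B)) + L(-150)) = 1/(√((1/(-34 + 1/187))² + 301²) + 290) = 1/(√((1/(-6357/187))² + 90601) + 290) = 1/(√((-187/6357)² + 90601) + 290) = 1/(√(34969/40411449 + 90601) + 290) = 1/(√(3661317725818/40411449) + 290) = 1/(√3661317725818/6357 + 290) = 1/(290 + √3661317725818/6357)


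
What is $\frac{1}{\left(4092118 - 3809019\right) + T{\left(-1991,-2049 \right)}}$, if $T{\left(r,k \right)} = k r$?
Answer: $\frac{1}{4362658} \approx 2.2922 \cdot 10^{-7}$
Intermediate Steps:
$\frac{1}{\left(4092118 - 3809019\right) + T{\left(-1991,-2049 \right)}} = \frac{1}{\left(4092118 - 3809019\right) - -4079559} = \frac{1}{283099 + 4079559} = \frac{1}{4362658}$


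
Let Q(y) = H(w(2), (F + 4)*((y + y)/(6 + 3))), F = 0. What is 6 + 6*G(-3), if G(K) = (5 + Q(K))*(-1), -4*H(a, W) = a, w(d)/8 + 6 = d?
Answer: -72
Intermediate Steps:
w(d) = -48 + 8*d
H(a, W) = -a/4
Q(y) = 8 (Q(y) = -(-48 + 8*2)/4 = -(-48 + 16)/4 = -¼*(-32) = 8)
G(K) = -13 (G(K) = (5 + 8)*(-1) = 13*(-1) = -13)
6 + 6*G(-3) = 6 + 6*(-13) = 6 - 78 = -72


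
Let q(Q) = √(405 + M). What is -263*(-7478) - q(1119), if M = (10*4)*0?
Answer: 1966714 - 9*√5 ≈ 1.9667e+6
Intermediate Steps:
M = 0 (M = 40*0 = 0)
q(Q) = 9*√5 (q(Q) = √(405 + 0) = √405 = 9*√5)
-263*(-7478) - q(1119) = -263*(-7478) - 9*√5 = 1966714 - 9*√5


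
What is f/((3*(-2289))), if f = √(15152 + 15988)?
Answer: -2*√865/2289 ≈ -0.025698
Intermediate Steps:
f = 6*√865 (f = √31140 = 6*√865 ≈ 176.47)
f/((3*(-2289))) = (6*√865)/((3*(-2289))) = (6*√865)/(-6867) = (6*√865)*(-1/6867) = -2*√865/2289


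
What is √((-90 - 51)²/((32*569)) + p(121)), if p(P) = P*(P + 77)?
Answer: 3*√55161027890/4552 ≈ 154.79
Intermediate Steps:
p(P) = P*(77 + P)
√((-90 - 51)²/((32*569)) + p(121)) = √((-90 - 51)²/((32*569)) + 121*(77 + 121)) = √((-141)²/18208 + 121*198) = √(19881*(1/18208) + 23958) = √(19881/18208 + 23958) = √(436247145/18208) = 3*√55161027890/4552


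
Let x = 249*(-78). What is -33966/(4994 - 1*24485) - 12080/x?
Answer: 149189822/63092367 ≈ 2.3646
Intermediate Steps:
x = -19422
-33966/(4994 - 1*24485) - 12080/x = -33966/(4994 - 1*24485) - 12080/(-19422) = -33966/(4994 - 24485) - 12080*(-1/19422) = -33966/(-19491) + 6040/9711 = -33966*(-1/19491) + 6040/9711 = 11322/6497 + 6040/9711 = 149189822/63092367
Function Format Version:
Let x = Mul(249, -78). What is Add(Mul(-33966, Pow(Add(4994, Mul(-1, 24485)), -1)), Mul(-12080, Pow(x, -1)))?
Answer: Rational(149189822, 63092367) ≈ 2.3646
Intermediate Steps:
x = -19422
Add(Mul(-33966, Pow(Add(4994, Mul(-1, 24485)), -1)), Mul(-12080, Pow(x, -1))) = Add(Mul(-33966, Pow(Add(4994, Mul(-1, 24485)), -1)), Mul(-12080, Pow(-19422, -1))) = Add(Mul(-33966, Pow(Add(4994, -24485), -1)), Mul(-12080, Rational(-1, 19422))) = Add(Mul(-33966, Pow(-19491, -1)), Rational(6040, 9711)) = Add(Mul(-33966, Rational(-1, 19491)), Rational(6040, 9711)) = Add(Rational(11322, 6497), Rational(6040, 9711)) = Rational(149189822, 63092367)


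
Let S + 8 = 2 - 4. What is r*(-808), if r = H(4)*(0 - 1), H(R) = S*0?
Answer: 0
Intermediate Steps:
S = -10 (S = -8 + (2 - 4) = -8 - 2 = -10)
H(R) = 0 (H(R) = -10*0 = 0)
r = 0 (r = 0*(0 - 1) = 0*(-1) = 0)
r*(-808) = 0*(-808) = 0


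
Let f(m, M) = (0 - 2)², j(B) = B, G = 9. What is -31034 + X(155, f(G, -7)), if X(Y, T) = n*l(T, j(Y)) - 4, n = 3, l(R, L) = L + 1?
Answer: -30570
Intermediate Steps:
l(R, L) = 1 + L
f(m, M) = 4 (f(m, M) = (-2)² = 4)
X(Y, T) = -1 + 3*Y (X(Y, T) = 3*(1 + Y) - 4 = (3 + 3*Y) - 4 = -1 + 3*Y)
-31034 + X(155, f(G, -7)) = -31034 + (-1 + 3*155) = -31034 + (-1 + 465) = -31034 + 464 = -30570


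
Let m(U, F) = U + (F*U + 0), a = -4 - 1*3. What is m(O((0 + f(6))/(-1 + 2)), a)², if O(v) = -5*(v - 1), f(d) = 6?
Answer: 22500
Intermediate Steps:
O(v) = 5 - 5*v (O(v) = -5*(-1 + v) = 5 - 5*v)
a = -7 (a = -4 - 3 = -7)
m(U, F) = U + F*U
m(O((0 + f(6))/(-1 + 2)), a)² = ((5 - 5*(0 + 6)/(-1 + 2))*(1 - 7))² = ((5 - 30/1)*(-6))² = ((5 - 30)*(-6))² = (-25*(-6))² = 150² = 22500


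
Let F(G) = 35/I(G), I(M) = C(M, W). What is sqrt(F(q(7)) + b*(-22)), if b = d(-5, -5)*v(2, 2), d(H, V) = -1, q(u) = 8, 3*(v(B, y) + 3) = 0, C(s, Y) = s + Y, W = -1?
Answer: I*sqrt(61) ≈ 7.8102*I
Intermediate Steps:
C(s, Y) = Y + s
v(B, y) = -3 (v(B, y) = -3 + (1/3)*0 = -3 + 0 = -3)
I(M) = -1 + M
b = 3 (b = -1*(-3) = 3)
F(G) = 35/(-1 + G)
sqrt(F(q(7)) + b*(-22)) = sqrt(35/(-1 + 8) + 3*(-22)) = sqrt(35/7 - 66) = sqrt(35*(1/7) - 66) = sqrt(5 - 66) = sqrt(-61) = I*sqrt(61)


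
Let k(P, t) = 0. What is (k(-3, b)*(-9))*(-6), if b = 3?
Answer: 0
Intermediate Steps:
(k(-3, b)*(-9))*(-6) = (0*(-9))*(-6) = 0*(-6) = 0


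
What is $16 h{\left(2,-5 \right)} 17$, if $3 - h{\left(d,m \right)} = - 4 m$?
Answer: $-4624$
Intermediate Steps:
$h{\left(d,m \right)} = 3 + 4 m$ ($h{\left(d,m \right)} = 3 - - 4 m = 3 + 4 m$)
$16 h{\left(2,-5 \right)} 17 = 16 \left(3 + 4 \left(-5\right)\right) 17 = 16 \left(3 - 20\right) 17 = 16 \left(-17\right) 17 = \left(-272\right) 17 = -4624$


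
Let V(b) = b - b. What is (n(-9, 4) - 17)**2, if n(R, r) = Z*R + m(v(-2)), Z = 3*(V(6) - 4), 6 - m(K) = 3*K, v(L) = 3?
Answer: 7744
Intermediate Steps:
m(K) = 6 - 3*K
V(b) = 0
Z = -12 (Z = 3*(0 - 4) = 3*(-4) = -12)
n(R, r) = -3 - 12*R (n(R, r) = -12*R + (6 - 3*3) = -12*R + (6 - 9) = -12*R - 3 = -3 - 12*R)
(n(-9, 4) - 17)**2 = ((-3 - 12*(-9)) - 17)**2 = ((-3 + 108) - 17)**2 = (105 - 17)**2 = 88**2 = 7744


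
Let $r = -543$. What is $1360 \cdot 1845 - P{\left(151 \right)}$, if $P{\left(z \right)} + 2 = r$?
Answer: $2509745$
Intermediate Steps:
$P{\left(z \right)} = -545$ ($P{\left(z \right)} = -2 - 543 = -545$)
$1360 \cdot 1845 - P{\left(151 \right)} = 1360 \cdot 1845 - -545 = 2509200 + 545 = 2509745$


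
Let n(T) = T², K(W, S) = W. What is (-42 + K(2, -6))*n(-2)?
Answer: -160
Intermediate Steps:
(-42 + K(2, -6))*n(-2) = (-42 + 2)*(-2)² = -40*4 = -160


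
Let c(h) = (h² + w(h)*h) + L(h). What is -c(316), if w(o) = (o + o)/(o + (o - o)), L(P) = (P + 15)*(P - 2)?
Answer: -204422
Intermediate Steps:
L(P) = (-2 + P)*(15 + P) (L(P) = (15 + P)*(-2 + P) = (-2 + P)*(15 + P))
w(o) = 2 (w(o) = (2*o)/(o + 0) = (2*o)/o = 2)
c(h) = -30 + 2*h² + 15*h (c(h) = (h² + 2*h) + (-30 + h² + 13*h) = -30 + 2*h² + 15*h)
-c(316) = -(-30 + 2*316² + 15*316) = -(-30 + 2*99856 + 4740) = -(-30 + 199712 + 4740) = -1*204422 = -204422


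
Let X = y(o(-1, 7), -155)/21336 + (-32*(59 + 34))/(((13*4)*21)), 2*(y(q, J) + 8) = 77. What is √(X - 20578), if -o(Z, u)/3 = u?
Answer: I*√395834245093833/138684 ≈ 143.46*I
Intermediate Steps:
o(Z, u) = -3*u
y(q, J) = 61/2 (y(q, J) = -8 + (½)*77 = -8 + 77/2 = 61/2)
X = -1511015/554736 (X = (61/2)/21336 + (-32*(59 + 34))/(((13*4)*21)) = (61/2)*(1/21336) + (-32*93)/((52*21)) = 61/42672 - 2976/1092 = 61/42672 - 2976*1/1092 = 61/42672 - 248/91 = -1511015/554736 ≈ -2.7238)
√(X - 20578) = √(-1511015/554736 - 20578) = √(-11416868423/554736) = I*√395834245093833/138684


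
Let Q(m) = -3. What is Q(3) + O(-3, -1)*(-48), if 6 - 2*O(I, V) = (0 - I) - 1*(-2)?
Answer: -27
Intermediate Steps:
O(I, V) = 2 + I/2 (O(I, V) = 3 - ((0 - I) - 1*(-2))/2 = 3 - (-I + 2)/2 = 3 - (2 - I)/2 = 3 + (-1 + I/2) = 2 + I/2)
Q(3) + O(-3, -1)*(-48) = -3 + (2 + (½)*(-3))*(-48) = -3 + (2 - 3/2)*(-48) = -3 + (½)*(-48) = -3 - 24 = -27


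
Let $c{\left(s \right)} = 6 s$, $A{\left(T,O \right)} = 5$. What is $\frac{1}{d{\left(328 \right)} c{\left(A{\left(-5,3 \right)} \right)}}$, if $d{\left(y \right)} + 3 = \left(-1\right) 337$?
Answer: $- \frac{1}{10200} \approx -9.8039 \cdot 10^{-5}$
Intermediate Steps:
$d{\left(y \right)} = -340$ ($d{\left(y \right)} = -3 - 337 = -340$)
$\frac{1}{d{\left(328 \right)} c{\left(A{\left(-5,3 \right)} \right)}} = \frac{1}{\left(-340\right) 6 \cdot 5} = \frac{1}{\left(-340\right) 30} = \frac{1}{-10200} = - \frac{1}{10200}$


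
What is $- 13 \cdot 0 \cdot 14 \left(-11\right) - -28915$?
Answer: $28915$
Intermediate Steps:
$- 13 \cdot 0 \cdot 14 \left(-11\right) - -28915 = \left(-13\right) 0 \left(-11\right) + 28915 = 0 \left(-11\right) + 28915 = 0 + 28915 = 28915$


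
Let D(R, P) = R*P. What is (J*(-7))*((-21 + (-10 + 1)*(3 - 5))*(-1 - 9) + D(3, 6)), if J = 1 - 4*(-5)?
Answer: -7056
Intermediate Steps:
J = 21 (J = 1 + 20 = 21)
D(R, P) = P*R
(J*(-7))*((-21 + (-10 + 1)*(3 - 5))*(-1 - 9) + D(3, 6)) = (21*(-7))*((-21 + (-10 + 1)*(3 - 5))*(-1 - 9) + 6*3) = -147*((-21 - 9*(-2))*(-10) + 18) = -147*((-21 + 18)*(-10) + 18) = -147*(-3*(-10) + 18) = -147*(30 + 18) = -147*48 = -7056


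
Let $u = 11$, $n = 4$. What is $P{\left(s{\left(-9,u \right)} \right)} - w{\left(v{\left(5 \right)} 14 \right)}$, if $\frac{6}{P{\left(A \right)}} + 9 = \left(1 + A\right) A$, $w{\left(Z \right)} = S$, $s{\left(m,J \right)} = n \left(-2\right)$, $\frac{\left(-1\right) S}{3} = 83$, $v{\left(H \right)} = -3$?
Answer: $\frac{11709}{47} \approx 249.13$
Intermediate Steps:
$S = -249$ ($S = \left(-3\right) 83 = -249$)
$s{\left(m,J \right)} = -8$ ($s{\left(m,J \right)} = 4 \left(-2\right) = -8$)
$w{\left(Z \right)} = -249$
$P{\left(A \right)} = \frac{6}{-9 + A \left(1 + A\right)}$ ($P{\left(A \right)} = \frac{6}{-9 + \left(1 + A\right) A} = \frac{6}{-9 + A \left(1 + A\right)}$)
$P{\left(s{\left(-9,u \right)} \right)} - w{\left(v{\left(5 \right)} 14 \right)} = \frac{6}{-9 - 8 + \left(-8\right)^{2}} - -249 = \frac{6}{-9 - 8 + 64} + 249 = \frac{6}{47} + 249 = \frac{11709}{47}$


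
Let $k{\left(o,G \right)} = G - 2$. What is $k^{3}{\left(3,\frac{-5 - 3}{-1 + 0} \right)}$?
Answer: $216$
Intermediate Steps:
$k{\left(o,G \right)} = -2 + G$
$k^{3}{\left(3,\frac{-5 - 3}{-1 + 0} \right)} = \left(-2 + \frac{-5 - 3}{-1 + 0}\right)^{3} = \left(-2 - \frac{8}{-1}\right)^{3} = \left(-2 - -8\right)^{3} = \left(-2 + 8\right)^{3} = 6^{3} = 216$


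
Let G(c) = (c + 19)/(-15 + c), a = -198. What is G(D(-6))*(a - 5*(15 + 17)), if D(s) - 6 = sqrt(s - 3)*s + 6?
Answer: -27566/111 - 24344*I/37 ≈ -248.34 - 657.95*I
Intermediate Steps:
D(s) = 12 + s*sqrt(-3 + s) (D(s) = 6 + (sqrt(s - 3)*s + 6) = 6 + (sqrt(-3 + s)*s + 6) = 6 + (s*sqrt(-3 + s) + 6) = 6 + (6 + s*sqrt(-3 + s)) = 12 + s*sqrt(-3 + s))
G(c) = (19 + c)/(-15 + c)
G(D(-6))*(a - 5*(15 + 17)) = ((19 + (12 - 6*sqrt(-3 - 6)))/(-15 + (12 - 6*sqrt(-3 - 6))))*(-198 - 5*(15 + 17)) = ((19 + (12 - 18*I))/(-15 + (12 - 18*I)))*(-198 - 5*32) = ((19 + (12 - 18*I))/(-15 + (12 - 18*I)))*(-198 - 160) = ((19 + (12 - 18*I))/(-15 + (12 - 18*I)))*(-358) = ((31 - 18*I)/(-3 - 18*I))*(-358) = (((-3 + 18*I)/333)*(31 - 18*I))*(-358) = ((-3 + 18*I)*(31 - 18*I)/333)*(-358) = -358*(-3 + 18*I)*(31 - 18*I)/333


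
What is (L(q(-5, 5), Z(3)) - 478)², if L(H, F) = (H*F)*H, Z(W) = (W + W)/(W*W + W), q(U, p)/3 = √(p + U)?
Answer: 228484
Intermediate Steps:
q(U, p) = 3*√(U + p) (q(U, p) = 3*√(p + U) = 3*√(U + p))
Z(W) = 2*W/(W + W²) (Z(W) = (2*W)/(W² + W) = (2*W)/(W + W²) = 2*W/(W + W²))
L(H, F) = F*H² (L(H, F) = (F*H)*H = F*H²)
(L(q(-5, 5), Z(3)) - 478)² = ((2/(1 + 3))*(3*√(-5 + 5))² - 478)² = ((2/4)*(3*√0)² - 478)² = ((2*(¼))*(3*0)² - 478)² = ((½)*0² - 478)² = ((½)*0 - 478)² = (0 - 478)² = (-478)² = 228484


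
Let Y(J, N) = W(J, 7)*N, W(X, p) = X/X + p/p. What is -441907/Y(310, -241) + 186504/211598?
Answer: 194183677/211598 ≈ 917.70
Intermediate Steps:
W(X, p) = 2 (W(X, p) = 1 + 1 = 2)
Y(J, N) = 2*N
-441907/Y(310, -241) + 186504/211598 = -441907/(2*(-241)) + 186504/211598 = -441907/(-482) + 186504*(1/211598) = -441907*(-1/482) + 93252/105799 = 441907/482 + 93252/105799 = 194183677/211598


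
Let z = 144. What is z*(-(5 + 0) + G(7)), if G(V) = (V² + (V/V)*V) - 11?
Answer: 5760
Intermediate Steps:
G(V) = -11 + V + V² (G(V) = (V² + 1*V) - 11 = (V² + V) - 11 = (V + V²) - 11 = -11 + V + V²)
z*(-(5 + 0) + G(7)) = 144*(-(5 + 0) + (-11 + 7 + 7²)) = 144*(-1*5 + (-11 + 7 + 49)) = 144*(-5 + 45) = 144*40 = 5760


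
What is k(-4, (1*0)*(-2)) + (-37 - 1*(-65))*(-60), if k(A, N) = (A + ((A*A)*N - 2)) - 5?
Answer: -1691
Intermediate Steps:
k(A, N) = -7 + A + N*A² (k(A, N) = (A + (A²*N - 2)) - 5 = (A + (N*A² - 2)) - 5 = (A + (-2 + N*A²)) - 5 = (-2 + A + N*A²) - 5 = -7 + A + N*A²)
k(-4, (1*0)*(-2)) + (-37 - 1*(-65))*(-60) = (-7 - 4 + ((1*0)*(-2))*(-4)²) + (-37 - 1*(-65))*(-60) = (-7 - 4 + (0*(-2))*16) + (-37 + 65)*(-60) = (-7 - 4 + 0*16) + 28*(-60) = (-7 - 4 + 0) - 1680 = -11 - 1680 = -1691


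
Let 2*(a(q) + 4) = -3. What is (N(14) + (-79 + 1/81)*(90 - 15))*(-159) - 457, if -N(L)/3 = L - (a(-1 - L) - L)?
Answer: 17234105/18 ≈ 9.5745e+5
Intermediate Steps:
a(q) = -11/2 (a(q) = -4 + (1/2)*(-3) = -4 - 3/2 = -11/2)
N(L) = -33/2 - 6*L (N(L) = -3*(L - (-11/2 - L)) = -3*(L + (11/2 + L)) = -3*(11/2 + 2*L) = -33/2 - 6*L)
(N(14) + (-79 + 1/81)*(90 - 15))*(-159) - 457 = ((-33/2 - 6*14) + (-79 + 1/81)*(90 - 15))*(-159) - 457 = ((-33/2 - 84) + (-79 + 1/81)*75)*(-159) - 457 = (-201/2 - 6398/81*75)*(-159) - 457 = (-201/2 - 159950/27)*(-159) - 457 = -325327/54*(-159) - 457 = 17242331/18 - 457 = 17234105/18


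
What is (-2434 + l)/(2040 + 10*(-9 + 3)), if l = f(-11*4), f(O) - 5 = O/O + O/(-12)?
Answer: -7273/5940 ≈ -1.2244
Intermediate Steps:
f(O) = 6 - O/12 (f(O) = 5 + (O/O + O/(-12)) = 5 + (1 + O*(-1/12)) = 5 + (1 - O/12) = 6 - O/12)
l = 29/3 (l = 6 - (-11)*4/12 = 6 - 1/12*(-44) = 6 + 11/3 = 29/3 ≈ 9.6667)
(-2434 + l)/(2040 + 10*(-9 + 3)) = (-2434 + 29/3)/(2040 + 10*(-9 + 3)) = -7273/(3*(2040 + 10*(-6))) = -7273/(3*(2040 - 60)) = -7273/3/1980 = -7273/3*1/1980 = -7273/5940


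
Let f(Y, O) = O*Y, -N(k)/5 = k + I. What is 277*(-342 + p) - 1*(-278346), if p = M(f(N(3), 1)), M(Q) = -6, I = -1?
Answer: 181950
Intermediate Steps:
N(k) = 5 - 5*k (N(k) = -5*(k - 1) = -5*(-1 + k) = 5 - 5*k)
p = -6
277*(-342 + p) - 1*(-278346) = 277*(-342 - 6) - 1*(-278346) = 277*(-348) + 278346 = -96396 + 278346 = 181950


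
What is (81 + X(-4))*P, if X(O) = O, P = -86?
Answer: -6622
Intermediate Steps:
(81 + X(-4))*P = (81 - 4)*(-86) = 77*(-86) = -6622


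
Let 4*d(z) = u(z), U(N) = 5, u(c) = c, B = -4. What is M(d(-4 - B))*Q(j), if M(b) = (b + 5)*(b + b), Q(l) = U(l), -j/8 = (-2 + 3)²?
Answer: 0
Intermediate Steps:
j = -8 (j = -8*(-2 + 3)² = -8*1² = -8*1 = -8)
Q(l) = 5
d(z) = z/4
M(b) = 2*b*(5 + b) (M(b) = (5 + b)*(2*b) = 2*b*(5 + b))
M(d(-4 - B))*Q(j) = (2*((-4 - 1*(-4))/4)*(5 + (-4 - 1*(-4))/4))*5 = (2*((-4 + 4)/4)*(5 + (-4 + 4)/4))*5 = (2*((¼)*0)*(5 + (¼)*0))*5 = (2*0*(5 + 0))*5 = (2*0*5)*5 = 0*5 = 0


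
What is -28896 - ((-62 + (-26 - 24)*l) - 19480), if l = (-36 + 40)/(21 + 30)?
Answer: -476854/51 ≈ -9350.1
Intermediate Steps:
l = 4/51 ≈ 0.078431
-28896 - ((-62 + (-26 - 24)*l) - 19480) = -28896 - ((-62 + (-26 - 24)*(4/51)) - 19480) = -28896 - ((-62 - 50*4/51) - 19480) = -28896 - ((-62 - 200/51) - 19480) = -28896 - (-3362/51 - 19480) = -28896 - 1*(-996842/51) = -28896 + 996842/51 = -476854/51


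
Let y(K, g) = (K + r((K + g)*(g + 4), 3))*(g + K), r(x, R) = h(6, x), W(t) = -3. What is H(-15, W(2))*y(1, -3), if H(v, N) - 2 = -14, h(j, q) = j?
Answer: 168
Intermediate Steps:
H(v, N) = -12 (H(v, N) = 2 - 14 = -12)
r(x, R) = 6
y(K, g) = (6 + K)*(K + g) (y(K, g) = (K + 6)*(g + K) = (6 + K)*(K + g))
H(-15, W(2))*y(1, -3) = -12*(1² + 6*1 + 6*(-3) + 1*(-3)) = -12*(1 + 6 - 18 - 3) = -12*(-14) = 168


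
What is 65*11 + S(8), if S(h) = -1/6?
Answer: 4289/6 ≈ 714.83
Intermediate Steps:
S(h) = -1/6 (S(h) = -1*1/6 = -1/6)
65*11 + S(8) = 65*11 - 1/6 = 715 - 1/6 = 4289/6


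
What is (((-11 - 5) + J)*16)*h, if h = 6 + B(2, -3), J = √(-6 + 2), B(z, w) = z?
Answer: -2048 + 256*I ≈ -2048.0 + 256.0*I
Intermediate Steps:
J = 2*I (J = √(-4) = 2*I ≈ 2.0*I)
h = 8 (h = 6 + 2 = 8)
(((-11 - 5) + J)*16)*h = (((-11 - 5) + 2*I)*16)*8 = ((-16 + 2*I)*16)*8 = (-256 + 32*I)*8 = -2048 + 256*I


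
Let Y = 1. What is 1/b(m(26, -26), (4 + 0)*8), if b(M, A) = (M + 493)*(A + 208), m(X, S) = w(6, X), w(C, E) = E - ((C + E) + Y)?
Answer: 1/116640 ≈ 8.5734e-6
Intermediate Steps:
w(C, E) = -1 - C (w(C, E) = E - ((C + E) + 1) = E - (1 + C + E) = E + (-1 - C - E) = -1 - C)
m(X, S) = -7 (m(X, S) = -1 - 1*6 = -1 - 6 = -7)
b(M, A) = (208 + A)*(493 + M) (b(M, A) = (493 + M)*(208 + A) = (208 + A)*(493 + M))
1/b(m(26, -26), (4 + 0)*8) = 1/(102544 + 208*(-7) + 493*((4 + 0)*8) + ((4 + 0)*8)*(-7)) = 1/(102544 - 1456 + 493*(4*8) + (4*8)*(-7)) = 1/(102544 - 1456 + 493*32 + 32*(-7)) = 1/(102544 - 1456 + 15776 - 224) = 1/116640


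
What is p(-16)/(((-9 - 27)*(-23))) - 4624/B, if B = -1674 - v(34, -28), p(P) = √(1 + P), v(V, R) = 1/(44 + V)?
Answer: 360672/130573 + I*√15/828 ≈ 2.7622 + 0.0046775*I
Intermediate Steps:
B = -130573/78 (B = -1674 - 1/(44 + 34) = -1674 - 1/78 = -130573/78 ≈ -1674.0)
p(-16)/(((-9 - 27)*(-23))) - 4624/B = √(1 - 16)/(((-9 - 27)*(-23))) - 4624/(-130573/78) = √(-15)/((-36*(-23))) - 4624*(-78/130573) = (I*√15)/828 + 360672/130573 = (I*√15)*(1/828) + 360672/130573 = I*√15/828 + 360672/130573 = 360672/130573 + I*√15/828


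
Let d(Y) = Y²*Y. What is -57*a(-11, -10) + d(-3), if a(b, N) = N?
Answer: 543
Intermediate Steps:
d(Y) = Y³
-57*a(-11, -10) + d(-3) = -57*(-10) + (-3)³ = 570 - 27 = 543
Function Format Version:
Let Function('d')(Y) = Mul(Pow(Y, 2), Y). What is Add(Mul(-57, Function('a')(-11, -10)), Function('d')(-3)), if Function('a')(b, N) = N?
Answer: 543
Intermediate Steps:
Function('d')(Y) = Pow(Y, 3)
Add(Mul(-57, Function('a')(-11, -10)), Function('d')(-3)) = Add(Mul(-57, -10), Pow(-3, 3)) = Add(570, -27) = 543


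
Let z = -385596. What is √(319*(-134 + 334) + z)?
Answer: 2*I*√80449 ≈ 567.27*I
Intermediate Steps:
√(319*(-134 + 334) + z) = √(319*(-134 + 334) - 385596) = √(319*200 - 385596) = √(63800 - 385596) = √(-321796) = 2*I*√80449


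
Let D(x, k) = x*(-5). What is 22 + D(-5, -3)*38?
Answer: 972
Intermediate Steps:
D(x, k) = -5*x
22 + D(-5, -3)*38 = 22 - 5*(-5)*38 = 22 + 25*38 = 22 + 950 = 972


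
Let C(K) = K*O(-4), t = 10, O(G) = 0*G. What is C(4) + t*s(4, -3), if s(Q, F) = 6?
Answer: 60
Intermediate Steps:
O(G) = 0
C(K) = 0 (C(K) = K*0 = 0)
C(4) + t*s(4, -3) = 0 + 10*6 = 0 + 60 = 60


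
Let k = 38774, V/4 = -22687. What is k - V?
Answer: 129522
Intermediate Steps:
V = -90748 (V = 4*(-22687) = -90748)
k - V = 38774 - 1*(-90748) = 38774 + 90748 = 129522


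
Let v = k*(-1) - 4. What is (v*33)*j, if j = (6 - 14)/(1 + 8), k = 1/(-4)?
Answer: 110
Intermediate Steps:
k = -¼ ≈ -0.25000
j = -8/9 ≈ -0.88889
v = -15/4 (v = -¼*(-1) - 4 = ¼ - 4 = -15/4 ≈ -3.7500)
(v*33)*j = -15/4*33*(-8/9) = -495/4*(-8/9) = 110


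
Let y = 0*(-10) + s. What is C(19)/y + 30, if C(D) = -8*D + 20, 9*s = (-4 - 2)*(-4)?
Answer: -39/2 ≈ -19.500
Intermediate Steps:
s = 8/3 (s = ((-4 - 2)*(-4))/9 = (-6*(-4))/9 = (⅑)*24 = 8/3 ≈ 2.6667)
C(D) = 20 - 8*D
y = 8/3 (y = 0*(-10) + 8/3 = 0 + 8/3 = 8/3 ≈ 2.6667)
C(19)/y + 30 = (20 - 8*19)/(8/3) + 30 = (20 - 152)*(3/8) + 30 = -132*3/8 + 30 = -99/2 + 30 = -39/2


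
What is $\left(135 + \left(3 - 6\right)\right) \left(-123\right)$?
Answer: $-16236$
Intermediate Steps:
$\left(135 + \left(3 - 6\right)\right) \left(-123\right) = \left(135 - 3\right) \left(-123\right) = 132 \left(-123\right) = -16236$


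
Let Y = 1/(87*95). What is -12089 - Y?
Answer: -99915586/8265 ≈ -12089.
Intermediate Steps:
Y = 1/8265 ≈ 0.00012099
-12089 - Y = -12089 - 1*1/8265 = -12089 - 1/8265 = -99915586/8265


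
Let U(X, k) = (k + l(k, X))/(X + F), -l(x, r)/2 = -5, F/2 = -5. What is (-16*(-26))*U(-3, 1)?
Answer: -352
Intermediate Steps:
F = -10 (F = 2*(-5) = -10)
l(x, r) = 10 (l(x, r) = -2*(-5) = 10)
U(X, k) = (10 + k)/(-10 + X) (U(X, k) = (k + 10)/(X - 10) = (10 + k)/(-10 + X))
(-16*(-26))*U(-3, 1) = (-16*(-26))*((10 + 1)/(-10 - 3)) = 416*(11/(-13)) = 416*(-1/13*11) = 416*(-11/13) = -352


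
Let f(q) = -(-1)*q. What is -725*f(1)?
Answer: -725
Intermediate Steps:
f(q) = q
-725*f(1) = -725*1 = -725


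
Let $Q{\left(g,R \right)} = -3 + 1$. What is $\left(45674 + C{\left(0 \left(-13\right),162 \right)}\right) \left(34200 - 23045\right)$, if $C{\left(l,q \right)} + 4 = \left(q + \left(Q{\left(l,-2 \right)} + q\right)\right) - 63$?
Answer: $512337995$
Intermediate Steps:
$Q{\left(g,R \right)} = -2$
$C{\left(l,q \right)} = -69 + 2 q$ ($C{\left(l,q \right)} = -4 + \left(\left(q + \left(-2 + q\right)\right) - 63\right) = -4 + \left(\left(-2 + 2 q\right) - 63\right) = -4 + \left(-65 + 2 q\right) = -69 + 2 q$)
$\left(45674 + C{\left(0 \left(-13\right),162 \right)}\right) \left(34200 - 23045\right) = \left(45674 + \left(-69 + 2 \cdot 162\right)\right) \left(34200 - 23045\right) = \left(45674 + \left(-69 + 324\right)\right) 11155 = \left(45674 + 255\right) 11155 = 45929 \cdot 11155 = 512337995$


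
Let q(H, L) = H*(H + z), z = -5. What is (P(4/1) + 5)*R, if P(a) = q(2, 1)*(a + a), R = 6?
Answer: -258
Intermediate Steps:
q(H, L) = H*(-5 + H) (q(H, L) = H*(H - 5) = H*(-5 + H))
P(a) = -12*a (P(a) = (2*(-5 + 2))*(a + a) = (2*(-3))*(2*a) = -12*a)
(P(4/1) + 5)*R = (-48/1 + 5)*6 = (-48 + 5)*6 = -43*6 = -258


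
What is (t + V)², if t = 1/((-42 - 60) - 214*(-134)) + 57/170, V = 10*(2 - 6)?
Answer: 20381191652069521/12954528577600 ≈ 1573.3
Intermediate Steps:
V = -40 (V = 10*(-4) = -40)
t = 1206889/3599240 (t = -1/134/(-102 - 214) + 57*(1/170) = -1/134/(-316) + 57/170 = -1/316*(-1/134) + 57/170 = 1/42344 + 57/170 = 1206889/3599240 ≈ 0.33532)
(t + V)² = (1206889/3599240 - 40)² = (-142762711/3599240)² = 20381191652069521/12954528577600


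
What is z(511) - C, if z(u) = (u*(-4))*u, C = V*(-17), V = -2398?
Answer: -1085250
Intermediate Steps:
C = 40766 (C = -2398*(-17) = 40766)
z(u) = -4*u² (z(u) = (-4*u)*u = -4*u²)
z(511) - C = -4*511² - 1*40766 = -4*261121 - 40766 = -1044484 - 40766 = -1085250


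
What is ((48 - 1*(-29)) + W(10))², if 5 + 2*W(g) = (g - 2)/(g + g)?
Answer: 558009/100 ≈ 5580.1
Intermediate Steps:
W(g) = -5/2 + (-2 + g)/(4*g) (W(g) = -5/2 + ((g - 2)/(g + g))/2 = -5/2 + ((-2 + g)/((2*g)))/2 = -5/2 + ((-2 + g)*(1/(2*g)))/2 = -5/2 + ((-2 + g)/(2*g))/2 = -5/2 + (-2 + g)/(4*g))
((48 - 1*(-29)) + W(10))² = ((48 - 1*(-29)) + (¼)*(-2 - 9*10)/10)² = ((48 + 29) + (¼)*(⅒)*(-2 - 90))² = (77 + (¼)*(⅒)*(-92))² = (77 - 23/10)² = (747/10)² = 558009/100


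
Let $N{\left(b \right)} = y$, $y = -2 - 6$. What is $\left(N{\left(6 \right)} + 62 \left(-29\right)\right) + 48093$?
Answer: $46287$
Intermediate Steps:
$y = -8$ ($y = -2 - 6 = -8$)
$N{\left(b \right)} = -8$
$\left(N{\left(6 \right)} + 62 \left(-29\right)\right) + 48093 = \left(-8 + 62 \left(-29\right)\right) + 48093 = \left(-8 - 1798\right) + 48093 = -1806 + 48093 = 46287$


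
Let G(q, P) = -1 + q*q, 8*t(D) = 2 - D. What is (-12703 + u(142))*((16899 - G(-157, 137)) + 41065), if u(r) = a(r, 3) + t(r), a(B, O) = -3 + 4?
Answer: -423762862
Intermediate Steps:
a(B, O) = 1
t(D) = 1/4 - D/8 (t(D) = (2 - D)/8 = 1/4 - D/8)
G(q, P) = -1 + q**2
u(r) = 5/4 - r/8 (u(r) = 1 + (1/4 - r/8) = 5/4 - r/8)
(-12703 + u(142))*((16899 - G(-157, 137)) + 41065) = (-12703 + (5/4 - 1/8*142))*((16899 - (-1 + (-157)**2)) + 41065) = (-12703 + (5/4 - 71/4))*((16899 - (-1 + 24649)) + 41065) = (-12703 - 33/2)*((16899 - 1*24648) + 41065) = -25439*((16899 - 24648) + 41065)/2 = -25439*(-7749 + 41065)/2 = -25439/2*33316 = -423762862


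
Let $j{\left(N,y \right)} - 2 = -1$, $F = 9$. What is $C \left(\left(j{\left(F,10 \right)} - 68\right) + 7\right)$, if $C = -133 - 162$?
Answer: $17700$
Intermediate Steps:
$j{\left(N,y \right)} = 1$ ($j{\left(N,y \right)} = 2 - 1 = 1$)
$C = -295$ ($C = -133 - 162 = -295$)
$C \left(\left(j{\left(F,10 \right)} - 68\right) + 7\right) = - 295 \left(\left(1 - 68\right) + 7\right) = - 295 \left(-67 + 7\right) = \left(-295\right) \left(-60\right) = 17700$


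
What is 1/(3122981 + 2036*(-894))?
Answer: 1/1302797 ≈ 7.6758e-7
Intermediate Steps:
1/(3122981 + 2036*(-894)) = 1/(3122981 - 1820184) = 1/1302797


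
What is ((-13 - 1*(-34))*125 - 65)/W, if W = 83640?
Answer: 64/2091 ≈ 0.030607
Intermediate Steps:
((-13 - 1*(-34))*125 - 65)/W = ((-13 - 1*(-34))*125 - 65)/83640 = ((-13 + 34)*125 - 65)*(1/83640) = (21*125 - 65)*(1/83640) = (2625 - 65)*(1/83640) = 2560*(1/83640) = 64/2091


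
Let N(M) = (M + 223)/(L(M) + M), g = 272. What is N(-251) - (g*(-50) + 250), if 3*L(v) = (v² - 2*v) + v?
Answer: 278120522/20833 ≈ 13350.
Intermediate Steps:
L(v) = -v/3 + v²/3 (L(v) = ((v² - 2*v) + v)/3 = (v² - v)/3 = -v/3 + v²/3)
N(M) = (223 + M)/(M + M*(-1 + M)/3) (N(M) = (M + 223)/(M*(-1 + M)/3 + M) = (223 + M)/(M + M*(-1 + M)/3))
N(-251) - (g*(-50) + 250) = 3*(223 - 251)/(-251*(2 - 251)) - (272*(-50) + 250) = 3*(-1/251)*(-28)/(-249) - (-13600 + 250) = 3*(-1/251)*(-1/249)*(-28) - 1*(-13350) = -28/20833 + 13350 = 278120522/20833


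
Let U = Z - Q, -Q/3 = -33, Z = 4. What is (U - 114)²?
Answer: 43681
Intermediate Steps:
Q = 99 (Q = -3*(-33) = 99)
U = -95 (U = 4 - 1*99 = 4 - 99 = -95)
(U - 114)² = (-95 - 114)² = (-209)² = 43681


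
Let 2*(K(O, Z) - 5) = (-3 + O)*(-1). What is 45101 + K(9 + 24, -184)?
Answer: 45091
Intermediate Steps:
K(O, Z) = 13/2 - O/2 (K(O, Z) = 5 + ((-3 + O)*(-1))/2 = 5 + (3 - O)/2 = 5 + (3/2 - O/2) = 13/2 - O/2)
45101 + K(9 + 24, -184) = 45101 + (13/2 - (9 + 24)/2) = 45101 + (13/2 - 1/2*33) = 45101 + (13/2 - 33/2) = 45101 - 10 = 45091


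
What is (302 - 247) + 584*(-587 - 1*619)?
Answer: -704249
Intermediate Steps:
(302 - 247) + 584*(-587 - 1*619) = 55 + 584*(-587 - 619) = 55 + 584*(-1206) = 55 - 704304 = -704249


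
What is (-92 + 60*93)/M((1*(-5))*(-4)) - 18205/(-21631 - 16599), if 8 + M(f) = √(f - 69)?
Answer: -335278551/863998 - 38416*I/113 ≈ -388.05 - 339.96*I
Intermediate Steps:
M(f) = -8 + √(-69 + f) (M(f) = -8 + √(f - 69) = -8 + √(-69 + f))
(-92 + 60*93)/M((1*(-5))*(-4)) - 18205/(-21631 - 16599) = (-92 + 60*93)/(-8 + √(-69 + (1*(-5))*(-4))) - 18205/(-21631 - 16599) = (-92 + 5580)/(-8 + √(-69 - 5*(-4))) - 18205/(-38230) = 5488/(-8 + √(-69 + 20)) - 18205*(-1/38230) = 5488/(-8 + √(-49)) + 3641/7646 = 5488/(-8 + 7*I) + 3641/7646 = 5488*((-8 - 7*I)/113) + 3641/7646 = 5488*(-8 - 7*I)/113 + 3641/7646 = 3641/7646 + 5488*(-8 - 7*I)/113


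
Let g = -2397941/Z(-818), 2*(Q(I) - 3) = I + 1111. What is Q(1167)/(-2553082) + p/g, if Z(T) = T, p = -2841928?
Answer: -60562704797175/62470816369 ≈ -969.46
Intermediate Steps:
Q(I) = 1117/2 + I/2 (Q(I) = 3 + (I + 1111)/2 = 3 + (1111 + I)/2 = 3 + (1111/2 + I/2) = 1117/2 + I/2)
g = 2397941/818 (g = -2397941/(-818) = -2397941*(-1/818) = 2397941/818 ≈ 2931.5)
Q(1167)/(-2553082) + p/g = (1117/2 + (½)*1167)/(-2553082) - 2841928/2397941/818 = (1117/2 + 1167/2)*(-1/2553082) - 2841928*818/2397941 = 1142*(-1/2553082) - 2324697104/2397941 = -571/1276541 - 2324697104/2397941 = -60562704797175/62470816369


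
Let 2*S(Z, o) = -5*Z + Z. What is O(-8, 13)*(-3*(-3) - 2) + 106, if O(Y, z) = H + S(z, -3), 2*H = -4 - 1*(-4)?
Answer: -76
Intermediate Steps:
S(Z, o) = -2*Z (S(Z, o) = (-5*Z + Z)/2 = (-4*Z)/2 = -2*Z)
H = 0 (H = (-4 - 1*(-4))/2 = (-4 + 4)/2 = (½)*0 = 0)
O(Y, z) = -2*z (O(Y, z) = 0 - 2*z = -2*z)
O(-8, 13)*(-3*(-3) - 2) + 106 = (-2*13)*(-3*(-3) - 2) + 106 = -26*(9 - 2) + 106 = -26*7 + 106 = -182 + 106 = -76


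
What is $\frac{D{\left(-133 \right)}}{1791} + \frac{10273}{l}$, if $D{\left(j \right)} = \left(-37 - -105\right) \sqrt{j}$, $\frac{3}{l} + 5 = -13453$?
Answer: $-46084678 + \frac{68 i \sqrt{133}}{1791} \approx -4.6085 \cdot 10^{7} + 0.43786 i$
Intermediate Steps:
$l = - \frac{1}{4486}$ ($l = \frac{3}{-5 - 13453} = \frac{3}{-13458} = 3 \left(- \frac{1}{13458}\right) = - \frac{1}{4486} \approx -0.00022292$)
$D{\left(j \right)} = 68 \sqrt{j}$ ($D{\left(j \right)} = \left(-37 + 105\right) \sqrt{j} = 68 \sqrt{j}$)
$\frac{D{\left(-133 \right)}}{1791} + \frac{10273}{l} = \frac{68 \sqrt{-133}}{1791} + \frac{10273}{- \frac{1}{4486}} = 68 i \sqrt{133} \cdot \frac{1}{1791} + 10273 \left(-4486\right) = 68 i \sqrt{133} \cdot \frac{1}{1791} - 46084678 = \frac{68 i \sqrt{133}}{1791} - 46084678 = -46084678 + \frac{68 i \sqrt{133}}{1791}$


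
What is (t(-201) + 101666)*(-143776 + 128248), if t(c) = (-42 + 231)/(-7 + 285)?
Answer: -219436548468/139 ≈ -1.5787e+9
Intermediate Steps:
t(c) = 189/278
(t(-201) + 101666)*(-143776 + 128248) = (189/278 + 101666)*(-143776 + 128248) = (28263337/278)*(-15528) = -219436548468/139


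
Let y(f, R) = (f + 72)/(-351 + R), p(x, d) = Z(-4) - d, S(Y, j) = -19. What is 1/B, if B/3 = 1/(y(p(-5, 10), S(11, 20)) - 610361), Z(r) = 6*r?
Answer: -112916804/555 ≈ -2.0345e+5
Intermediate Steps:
p(x, d) = -24 - d (p(x, d) = 6*(-4) - d = -24 - d)
y(f, R) = (72 + f)/(-351 + R)
B = -555/112916804 (B = 3/((72 + (-24 - 1*10))/(-351 - 19) - 610361) = 3/((72 + (-24 - 10))/(-370) - 610361) = 3/(-(72 - 34)/370 - 610361) = 3/(-1/370*38 - 610361) = 3/(-19/185 - 610361) = 3/(-112916804/185) = 3*(-185/112916804) = -555/112916804 ≈ -4.9151e-6)
1/B = 1/(-555/112916804) = -112916804/555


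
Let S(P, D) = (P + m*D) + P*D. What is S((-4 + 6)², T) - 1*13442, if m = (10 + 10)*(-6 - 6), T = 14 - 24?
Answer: -11078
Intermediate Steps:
T = -10
m = -240 (m = 20*(-12) = -240)
S(P, D) = P - 240*D + D*P (S(P, D) = (P - 240*D) + P*D = (P - 240*D) + D*P = P - 240*D + D*P)
S((-4 + 6)², T) - 1*13442 = ((-4 + 6)² - 240*(-10) - 10*(-4 + 6)²) - 1*13442 = (2² + 2400 - 10*2²) - 13442 = (4 + 2400 - 10*4) - 13442 = (4 + 2400 - 40) - 13442 = 2364 - 13442 = -11078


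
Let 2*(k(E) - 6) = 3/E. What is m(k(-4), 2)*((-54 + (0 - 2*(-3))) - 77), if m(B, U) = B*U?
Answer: -5625/4 ≈ -1406.3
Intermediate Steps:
k(E) = 6 + 3/(2*E) (k(E) = 6 + (3/E)/2 = 6 + 3/(2*E))
m(k(-4), 2)*((-54 + (0 - 2*(-3))) - 77) = ((6 + (3/2)/(-4))*2)*((-54 + (0 - 2*(-3))) - 77) = ((6 + (3/2)*(-1/4))*2)*((-54 + (0 + 6)) - 77) = ((6 - 3/8)*2)*((-54 + 6) - 77) = ((45/8)*2)*(-48 - 77) = (45/4)*(-125) = -5625/4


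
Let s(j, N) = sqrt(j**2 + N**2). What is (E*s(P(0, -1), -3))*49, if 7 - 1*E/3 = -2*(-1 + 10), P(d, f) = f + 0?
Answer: 3675*sqrt(10) ≈ 11621.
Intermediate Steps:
P(d, f) = f
s(j, N) = sqrt(N**2 + j**2)
E = 75 (E = 21 - (-6)*(-1 + 10) = 21 - (-6)*9 = 21 - 3*(-18) = 21 + 54 = 75)
(E*s(P(0, -1), -3))*49 = (75*sqrt((-3)**2 + (-1)**2))*49 = (75*sqrt(9 + 1))*49 = (75*sqrt(10))*49 = 3675*sqrt(10)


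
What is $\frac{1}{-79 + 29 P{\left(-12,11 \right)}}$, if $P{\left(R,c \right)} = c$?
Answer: $\frac{1}{240} \approx 0.0041667$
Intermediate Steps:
$\frac{1}{-79 + 29 P{\left(-12,11 \right)}} = \frac{1}{-79 + 29 \cdot 11} = \frac{1}{-79 + 319} = \frac{1}{240}$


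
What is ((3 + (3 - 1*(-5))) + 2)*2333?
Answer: 30329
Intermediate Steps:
((3 + (3 - 1*(-5))) + 2)*2333 = ((3 + (3 + 5)) + 2)*2333 = ((3 + 8) + 2)*2333 = (11 + 2)*2333 = 13*2333 = 30329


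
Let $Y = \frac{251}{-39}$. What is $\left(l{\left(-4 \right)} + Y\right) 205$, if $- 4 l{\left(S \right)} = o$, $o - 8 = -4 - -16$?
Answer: $- \frac{91430}{39} \approx -2344.4$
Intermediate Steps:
$o = 20$ ($o = 8 - -12 = 8 + \left(-4 + 16\right) = 8 + 12 = 20$)
$l{\left(S \right)} = -5$ ($l{\left(S \right)} = \left(- \frac{1}{4}\right) 20 = -5$)
$Y = - \frac{251}{39}$ ($Y = 251 \left(- \frac{1}{39}\right) = - \frac{251}{39} \approx -6.4359$)
$\left(l{\left(-4 \right)} + Y\right) 205 = \left(-5 - \frac{251}{39}\right) 205 = \left(- \frac{446}{39}\right) 205 = - \frac{91430}{39}$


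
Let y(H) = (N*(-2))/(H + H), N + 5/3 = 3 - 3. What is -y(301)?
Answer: -5/903 ≈ -0.0055371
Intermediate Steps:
N = -5/3 (N = -5/3 + (3 - 3) = -5/3 + 0 = -5/3 ≈ -1.6667)
y(H) = 5/(3*H) (y(H) = (-5/3*(-2))/(H + H) = 10/(3*((2*H))) = 10*(1/(2*H))/3 = 5/(3*H))
-y(301) = -5/(3*301) = -1*5/903 = -5/903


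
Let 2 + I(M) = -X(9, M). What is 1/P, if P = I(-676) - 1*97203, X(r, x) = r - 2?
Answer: -1/97212 ≈ -1.0287e-5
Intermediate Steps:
X(r, x) = -2 + r
I(M) = -9 (I(M) = -2 - (-2 + 9) = -2 - 1*7 = -2 - 7 = -9)
P = -97212 (P = -9 - 1*97203 = -9 - 97203 = -97212)
1/P = 1/(-97212) = -1/97212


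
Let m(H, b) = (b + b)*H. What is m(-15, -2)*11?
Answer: 660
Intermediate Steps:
m(H, b) = 2*H*b (m(H, b) = (2*b)*H = 2*H*b)
m(-15, -2)*11 = (2*(-15)*(-2))*11 = 60*11 = 660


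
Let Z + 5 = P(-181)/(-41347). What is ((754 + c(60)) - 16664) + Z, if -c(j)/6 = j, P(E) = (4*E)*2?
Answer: -672920977/41347 ≈ -16275.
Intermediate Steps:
P(E) = 8*E
c(j) = -6*j
Z = -205287/41347 (Z = -5 + (8*(-181))/(-41347) = -5 - 1448*(-1/41347) = -5 + 1448/41347 = -205287/41347 ≈ -4.9650)
((754 + c(60)) - 16664) + Z = ((754 - 6*60) - 16664) - 205287/41347 = ((754 - 360) - 16664) - 205287/41347 = (394 - 16664) - 205287/41347 = -16270 - 205287/41347 = -672920977/41347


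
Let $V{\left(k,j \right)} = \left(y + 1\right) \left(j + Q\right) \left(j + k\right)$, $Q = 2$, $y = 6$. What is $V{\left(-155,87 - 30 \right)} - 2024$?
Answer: $-42498$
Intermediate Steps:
$V{\left(k,j \right)} = \left(14 + 7 j\right) \left(j + k\right)$ ($V{\left(k,j \right)} = \left(6 + 1\right) \left(j + 2\right) \left(j + k\right) = 7 \left(2 + j\right) \left(j + k\right) = \left(14 + 7 j\right) \left(j + k\right)$)
$V{\left(-155,87 - 30 \right)} - 2024 = \left(7 \left(87 - 30\right)^{2} + 14 \left(87 - 30\right) + 14 \left(-155\right) + 7 \left(87 - 30\right) \left(-155\right)\right) - 2024 = \left(7 \left(87 - 30\right)^{2} + 14 \left(87 - 30\right) - 2170 + 7 \left(87 - 30\right) \left(-155\right)\right) - 2024 = \left(7 \cdot 57^{2} + 14 \cdot 57 - 2170 + 7 \cdot 57 \left(-155\right)\right) - 2024 = \left(7 \cdot 3249 + 798 - 2170 - 61845\right) - 2024 = \left(22743 + 798 - 2170 - 61845\right) - 2024 = -40474 - 2024 = -42498$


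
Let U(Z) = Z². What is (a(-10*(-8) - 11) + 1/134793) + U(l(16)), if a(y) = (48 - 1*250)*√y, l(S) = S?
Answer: 34507009/134793 - 202*√69 ≈ -1421.9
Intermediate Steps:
a(y) = -202*√y (a(y) = (48 - 250)*√y = -202*√y)
(a(-10*(-8) - 11) + 1/134793) + U(l(16)) = (-202*√(-10*(-8) - 11) + 1/134793) + 16² = (-202*√(80 - 11) + 1/134793) + 256 = (-202*√69 + 1/134793) + 256 = (1/134793 - 202*√69) + 256 = 34507009/134793 - 202*√69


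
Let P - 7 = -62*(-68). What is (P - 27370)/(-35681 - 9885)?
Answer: 23147/45566 ≈ 0.50799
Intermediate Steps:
P = 4223 (P = 7 - 62*(-68) = 7 + 4216 = 4223)
(P - 27370)/(-35681 - 9885) = (4223 - 27370)/(-35681 - 9885) = -23147/(-45566) = -23147*(-1/45566) = 23147/45566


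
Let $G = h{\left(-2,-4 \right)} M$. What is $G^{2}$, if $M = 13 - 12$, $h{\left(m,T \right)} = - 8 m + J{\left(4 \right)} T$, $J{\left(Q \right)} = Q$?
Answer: $0$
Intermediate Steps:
$h{\left(m,T \right)} = - 8 m + 4 T$
$M = 1$
$G = 0$ ($G = \left(\left(-8\right) \left(-2\right) + 4 \left(-4\right)\right) 1 = \left(16 - 16\right) 1 = 0 \cdot 1 = 0$)
$G^{2} = 0^{2} = 0$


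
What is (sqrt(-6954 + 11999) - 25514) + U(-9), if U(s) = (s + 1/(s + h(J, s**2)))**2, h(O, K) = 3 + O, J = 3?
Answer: -228842/9 + sqrt(5045) ≈ -25356.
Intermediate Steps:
U(s) = (s + 1/(6 + s))**2 (U(s) = (s + 1/(s + (3 + 3)))**2 = (s + 1/(s + 6))**2 = (s + 1/(6 + s))**2)
(sqrt(-6954 + 11999) - 25514) + U(-9) = (sqrt(-6954 + 11999) - 25514) + (1 + (-9)**2 + 6*(-9))**2/(6 - 9)**2 = (sqrt(5045) - 25514) + (1 + 81 - 54)**2/(-3)**2 = (-25514 + sqrt(5045)) + (1/9)*28**2 = (-25514 + sqrt(5045)) + (1/9)*784 = (-25514 + sqrt(5045)) + 784/9 = -228842/9 + sqrt(5045)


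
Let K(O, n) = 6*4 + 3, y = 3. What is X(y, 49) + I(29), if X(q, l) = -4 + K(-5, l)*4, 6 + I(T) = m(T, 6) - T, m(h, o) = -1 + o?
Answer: 74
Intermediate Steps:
I(T) = -1 - T (I(T) = -6 + ((-1 + 6) - T) = -6 + (5 - T) = -1 - T)
K(O, n) = 27 (K(O, n) = 24 + 3 = 27)
X(q, l) = 104 (X(q, l) = -4 + 27*4 = -4 + 108 = 104)
X(y, 49) + I(29) = 104 + (-1 - 1*29) = 104 + (-1 - 29) = 104 - 30 = 74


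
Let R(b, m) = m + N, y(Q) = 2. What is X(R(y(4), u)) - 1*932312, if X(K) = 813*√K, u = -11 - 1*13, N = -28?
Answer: -932312 + 1626*I*√13 ≈ -9.3231e+5 + 5862.6*I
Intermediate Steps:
u = -24 (u = -11 - 13 = -24)
R(b, m) = -28 + m (R(b, m) = m - 28 = -28 + m)
X(R(y(4), u)) - 1*932312 = 813*√(-28 - 24) - 1*932312 = 813*√(-52) - 932312 = 813*(2*I*√13) - 932312 = 1626*I*√13 - 932312 = -932312 + 1626*I*√13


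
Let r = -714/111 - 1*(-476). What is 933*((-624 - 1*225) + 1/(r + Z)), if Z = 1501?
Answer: -57754008066/72911 ≈ -7.9212e+5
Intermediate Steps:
r = 17374/37 (r = -714*1/111 + 476 = -238/37 + 476 = 17374/37 ≈ 469.57)
933*((-624 - 1*225) + 1/(r + Z)) = 933*((-624 - 1*225) + 1/(17374/37 + 1501)) = 933*((-624 - 225) + 1/(72911/37)) = 933*(-849 + 37/72911) = 933*(-61901402/72911) = -57754008066/72911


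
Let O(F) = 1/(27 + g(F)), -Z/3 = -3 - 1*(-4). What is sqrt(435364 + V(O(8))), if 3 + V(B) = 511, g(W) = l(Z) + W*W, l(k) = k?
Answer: 4*sqrt(27242) ≈ 660.21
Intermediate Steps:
Z = -3 (Z = -3*(-3 - 1*(-4)) = -3*(-3 + 4) = -3*1 = -3)
g(W) = -3 + W**2 (g(W) = -3 + W*W = -3 + W**2)
O(F) = 1/(24 + F**2) (O(F) = 1/(27 + (-3 + F**2)) = 1/(24 + F**2))
V(B) = 508 (V(B) = -3 + 511 = 508)
sqrt(435364 + V(O(8))) = sqrt(435364 + 508) = sqrt(435872) = 4*sqrt(27242)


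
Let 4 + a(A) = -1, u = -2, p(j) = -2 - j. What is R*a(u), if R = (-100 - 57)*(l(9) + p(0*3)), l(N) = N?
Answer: 5495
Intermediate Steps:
a(A) = -5 (a(A) = -4 - 1 = -5)
R = -1099 (R = (-100 - 57)*(9 + (-2 - 0*3)) = -157*(9 + (-2 - 1*0)) = -157*(9 + (-2 + 0)) = -157*(9 - 2) = -157*7 = -1099)
R*a(u) = -1099*(-5) = 5495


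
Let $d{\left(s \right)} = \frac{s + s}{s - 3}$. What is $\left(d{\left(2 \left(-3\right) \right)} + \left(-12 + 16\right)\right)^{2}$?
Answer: $\frac{256}{9} \approx 28.444$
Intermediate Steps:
$d{\left(s \right)} = \frac{2 s}{-3 + s}$
$\left(d{\left(2 \left(-3\right) \right)} + \left(-12 + 16\right)\right)^{2} = \left(\frac{2 \cdot 2 \left(-3\right)}{-3 + 2 \left(-3\right)} + \left(-12 + 16\right)\right)^{2} = \left(2 \left(-6\right) \frac{1}{-3 - 6} + 4\right)^{2} = \left(2 \left(-6\right) \frac{1}{-9} + 4\right)^{2} = \left(2 \left(-6\right) \left(- \frac{1}{9}\right) + 4\right)^{2} = \left(\frac{4}{3} + 4\right)^{2} = \left(\frac{16}{3}\right)^{2} = \frac{256}{9}$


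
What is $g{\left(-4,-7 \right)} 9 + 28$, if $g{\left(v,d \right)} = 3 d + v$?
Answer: $-197$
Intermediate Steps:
$g{\left(v,d \right)} = v + 3 d$
$g{\left(-4,-7 \right)} 9 + 28 = \left(-4 + 3 \left(-7\right)\right) 9 + 28 = \left(-4 - 21\right) 9 + 28 = \left(-25\right) 9 + 28 = -225 + 28 = -197$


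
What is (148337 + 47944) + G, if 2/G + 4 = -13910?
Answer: 1365526916/6957 ≈ 1.9628e+5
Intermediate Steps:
G = -1/6957 (G = 2/(-4 - 13910) = 2/(-13914) = 2*(-1/13914) = -1/6957 ≈ -0.00014374)
(148337 + 47944) + G = (148337 + 47944) - 1/6957 = 196281 - 1/6957 = 1365526916/6957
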